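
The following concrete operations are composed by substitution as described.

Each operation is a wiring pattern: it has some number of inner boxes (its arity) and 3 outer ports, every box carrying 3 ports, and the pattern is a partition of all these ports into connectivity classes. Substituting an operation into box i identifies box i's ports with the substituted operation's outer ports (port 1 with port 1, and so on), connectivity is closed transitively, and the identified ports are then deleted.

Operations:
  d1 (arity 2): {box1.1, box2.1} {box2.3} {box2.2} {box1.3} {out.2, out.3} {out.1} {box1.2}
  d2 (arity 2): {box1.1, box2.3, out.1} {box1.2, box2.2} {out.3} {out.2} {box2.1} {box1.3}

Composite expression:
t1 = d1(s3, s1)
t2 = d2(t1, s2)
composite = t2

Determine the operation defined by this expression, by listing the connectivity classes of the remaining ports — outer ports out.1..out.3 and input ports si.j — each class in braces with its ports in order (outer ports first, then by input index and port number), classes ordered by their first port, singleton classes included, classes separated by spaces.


{out.1, s2.3} {out.2} {out.3} {s1.1, s3.1} {s1.2} {s1.3} {s2.1} {s2.2} {s3.2} {s3.3}

Reachability decides: close wires over d2-identified ports.
composing d1 on (s3, s1), with out.j its own outer ports: {out.1} {out.2, out.3} {s1.1, s3.1} {s1.2} {s1.3} {s3.2} {s3.3}
composing d2 on (s3, s1, s2), with out.j its own outer ports: {out.1, s2.3} {out.2} {out.3} {s1.1, s3.1} {s1.2} {s1.3} {s2.1} {s2.2} {s3.2} {s3.3}


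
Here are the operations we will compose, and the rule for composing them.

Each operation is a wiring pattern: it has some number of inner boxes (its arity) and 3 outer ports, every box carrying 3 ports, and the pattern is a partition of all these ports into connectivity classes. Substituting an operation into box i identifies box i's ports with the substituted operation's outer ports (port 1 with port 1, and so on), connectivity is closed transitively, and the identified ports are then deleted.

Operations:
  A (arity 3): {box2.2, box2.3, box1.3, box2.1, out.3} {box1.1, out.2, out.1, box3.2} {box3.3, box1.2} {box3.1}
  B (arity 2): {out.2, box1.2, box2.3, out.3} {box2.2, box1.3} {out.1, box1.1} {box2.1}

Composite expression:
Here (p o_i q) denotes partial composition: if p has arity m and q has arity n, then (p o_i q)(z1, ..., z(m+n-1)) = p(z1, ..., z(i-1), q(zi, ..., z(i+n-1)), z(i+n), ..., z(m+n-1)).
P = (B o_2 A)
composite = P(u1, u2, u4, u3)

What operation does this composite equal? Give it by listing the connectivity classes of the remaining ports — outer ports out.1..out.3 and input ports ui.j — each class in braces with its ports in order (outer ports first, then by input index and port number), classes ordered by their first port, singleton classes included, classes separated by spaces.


{out.1, u1.1} {out.2, out.3, u1.2, u2.3, u4.1, u4.2, u4.3} {u1.3, u2.1, u3.2} {u2.2, u3.3} {u3.1}


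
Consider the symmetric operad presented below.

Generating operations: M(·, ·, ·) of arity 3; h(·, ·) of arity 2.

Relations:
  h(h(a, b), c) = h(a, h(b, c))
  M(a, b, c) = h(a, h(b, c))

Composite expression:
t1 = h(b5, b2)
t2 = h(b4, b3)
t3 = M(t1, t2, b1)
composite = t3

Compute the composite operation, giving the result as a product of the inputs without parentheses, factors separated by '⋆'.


b5 ⋆ b2 ⋆ b4 ⋆ b3 ⋆ b1

Associativity of M dissolves the nesting; only the b-input order survives.
h(b5, b2) reduces to b5 ⋆ b2
h(b4, b3) reduces to b4 ⋆ b3
M(h(b5, b2), h(b4, b3), b1) reduces to b5 ⋆ b2 ⋆ b4 ⋆ b3 ⋆ b1


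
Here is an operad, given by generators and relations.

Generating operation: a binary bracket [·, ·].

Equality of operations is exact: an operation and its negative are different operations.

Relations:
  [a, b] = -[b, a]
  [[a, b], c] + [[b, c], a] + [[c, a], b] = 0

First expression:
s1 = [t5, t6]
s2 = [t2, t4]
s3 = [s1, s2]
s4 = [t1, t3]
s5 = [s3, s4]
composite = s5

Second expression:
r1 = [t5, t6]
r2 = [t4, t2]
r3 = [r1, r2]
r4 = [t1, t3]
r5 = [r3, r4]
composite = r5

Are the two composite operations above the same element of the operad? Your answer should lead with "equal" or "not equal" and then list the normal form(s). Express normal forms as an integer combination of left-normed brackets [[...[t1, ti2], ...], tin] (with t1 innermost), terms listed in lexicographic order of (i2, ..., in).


not equal; first: [[[[[t1, t3], t2], t4], t5], t6] - [[[[[t1, t3], t2], t4], t6], t5] - [[[[[t1, t3], t4], t2], t5], t6] + [[[[[t1, t3], t4], t2], t6], t5] - [[[[[t1, t3], t5], t6], t2], t4] + [[[[[t1, t3], t5], t6], t4], t2] + [[[[[t1, t3], t6], t5], t2], t4] - [[[[[t1, t3], t6], t5], t4], t2]; second: -[[[[[t1, t3], t2], t4], t5], t6] + [[[[[t1, t3], t2], t4], t6], t5] + [[[[[t1, t3], t4], t2], t5], t6] - [[[[[t1, t3], t4], t2], t6], t5] + [[[[[t1, t3], t5], t6], t2], t4] - [[[[[t1, t3], t5], t6], t4], t2] - [[[[[t1, t3], t6], t5], t2], t4] + [[[[[t1, t3], t6], t5], t4], t2]


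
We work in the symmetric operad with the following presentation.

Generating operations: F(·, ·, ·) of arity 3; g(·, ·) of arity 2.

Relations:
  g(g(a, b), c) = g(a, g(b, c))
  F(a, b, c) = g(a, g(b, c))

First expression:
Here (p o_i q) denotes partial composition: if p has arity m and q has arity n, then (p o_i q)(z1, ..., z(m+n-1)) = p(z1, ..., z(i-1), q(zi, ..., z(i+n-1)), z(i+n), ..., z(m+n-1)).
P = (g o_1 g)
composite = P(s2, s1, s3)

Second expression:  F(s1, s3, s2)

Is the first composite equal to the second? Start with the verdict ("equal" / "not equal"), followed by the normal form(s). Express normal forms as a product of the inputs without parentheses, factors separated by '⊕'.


Normal form of the first expression: s2 ⊕ s1 ⊕ s3
Normal form of the second expression: s1 ⊕ s3 ⊕ s2
Distinct normal forms: not equal.

not equal; the first gives s2 ⊕ s1 ⊕ s3 and the second s1 ⊕ s3 ⊕ s2


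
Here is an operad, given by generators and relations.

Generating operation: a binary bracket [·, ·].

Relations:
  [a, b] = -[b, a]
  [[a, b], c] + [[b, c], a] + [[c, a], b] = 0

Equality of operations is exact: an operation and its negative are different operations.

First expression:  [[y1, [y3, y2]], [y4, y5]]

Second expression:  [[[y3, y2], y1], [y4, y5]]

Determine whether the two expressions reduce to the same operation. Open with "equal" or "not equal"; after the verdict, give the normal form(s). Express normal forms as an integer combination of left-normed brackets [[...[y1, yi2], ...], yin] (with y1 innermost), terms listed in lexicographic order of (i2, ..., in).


not equal; the first gives -[[[[y1, y2], y3], y4], y5] + [[[[y1, y2], y3], y5], y4] + [[[[y1, y3], y2], y4], y5] - [[[[y1, y3], y2], y5], y4] and the second [[[[y1, y2], y3], y4], y5] - [[[[y1, y2], y3], y5], y4] - [[[[y1, y3], y2], y4], y5] + [[[[y1, y3], y2], y5], y4]


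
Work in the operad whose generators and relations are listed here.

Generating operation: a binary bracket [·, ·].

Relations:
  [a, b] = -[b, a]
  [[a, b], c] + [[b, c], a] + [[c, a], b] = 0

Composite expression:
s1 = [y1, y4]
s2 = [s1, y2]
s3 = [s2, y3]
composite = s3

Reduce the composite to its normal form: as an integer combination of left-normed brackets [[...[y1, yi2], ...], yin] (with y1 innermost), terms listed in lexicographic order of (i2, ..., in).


[[[y1, y4], y2], y3]


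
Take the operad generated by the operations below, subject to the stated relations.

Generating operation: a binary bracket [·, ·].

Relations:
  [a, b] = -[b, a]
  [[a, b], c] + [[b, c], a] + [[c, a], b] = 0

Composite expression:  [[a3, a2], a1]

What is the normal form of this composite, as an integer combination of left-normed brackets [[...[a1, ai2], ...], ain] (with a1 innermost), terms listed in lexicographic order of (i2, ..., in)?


[[a1, a2], a3] - [[a1, a3], a2]

Expand each bracket as ab - ba; the a1-initial words give the coefficients.
Composite bracket: [[a3, a2], a1]
Full expansion: 4 signed words from ab - ba (2^2 = 4).
Collect the words opening with a1:
  a1a2a3 (sign +1) contributes +[[a1, a2], a3]
  a1a3a2 (sign -1) contributes -[[a1, a3], a2]


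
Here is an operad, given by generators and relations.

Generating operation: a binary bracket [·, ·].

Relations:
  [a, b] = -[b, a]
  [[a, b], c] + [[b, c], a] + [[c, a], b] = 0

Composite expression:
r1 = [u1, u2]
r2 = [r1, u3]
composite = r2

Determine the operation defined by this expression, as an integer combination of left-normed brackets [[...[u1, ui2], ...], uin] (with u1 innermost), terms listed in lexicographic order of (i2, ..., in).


[[u1, u2], u3]

Left-normed coefficients sit on the u1-initial expansion words.
Composite bracket: [[u1, u2], u3]
Expanding via [a, b] = ab - ba: 4 signed words (2^2 = 4).
Collect the words opening with u1:
  word u1u2u3 has sign +1, contributing +[[u1, u2], u3]


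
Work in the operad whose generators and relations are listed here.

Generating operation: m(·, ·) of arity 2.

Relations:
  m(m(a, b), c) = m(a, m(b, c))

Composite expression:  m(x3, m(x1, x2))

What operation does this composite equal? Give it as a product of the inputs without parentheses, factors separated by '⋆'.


x3 ⋆ x1 ⋆ x2

Every regrouping of m is equal, so read the x-inputs in written order.
m(x1, x2) linearizes to x1 ⋆ x2
m(x3, m(x1, x2)) linearizes to x3 ⋆ x1 ⋆ x2


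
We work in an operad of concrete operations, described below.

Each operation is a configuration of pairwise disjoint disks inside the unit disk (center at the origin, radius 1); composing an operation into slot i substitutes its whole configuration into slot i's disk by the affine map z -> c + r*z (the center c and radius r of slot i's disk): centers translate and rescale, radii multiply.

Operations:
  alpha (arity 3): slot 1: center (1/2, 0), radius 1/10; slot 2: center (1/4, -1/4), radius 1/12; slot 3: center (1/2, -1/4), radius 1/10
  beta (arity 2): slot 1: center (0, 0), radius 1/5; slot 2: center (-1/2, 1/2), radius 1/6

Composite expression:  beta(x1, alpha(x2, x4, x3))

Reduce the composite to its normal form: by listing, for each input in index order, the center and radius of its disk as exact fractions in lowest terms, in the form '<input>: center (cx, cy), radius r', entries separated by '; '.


Each x-disk chains the slot maps above it in beta; radii multiply.
x1: after 1 affine step, its disk has center (0, 0), radius 1/5
x2: after 2 affine steps, its disk has center (-5/12, 1/2), radius 1/60
x4: after 2 affine steps, its disk has center (-11/24, 11/24), radius 1/72
x3: after 2 affine steps, its disk has center (-5/12, 11/24), radius 1/60

x1: center (0, 0), radius 1/5; x2: center (-5/12, 1/2), radius 1/60; x3: center (-5/12, 11/24), radius 1/60; x4: center (-11/24, 11/24), radius 1/72


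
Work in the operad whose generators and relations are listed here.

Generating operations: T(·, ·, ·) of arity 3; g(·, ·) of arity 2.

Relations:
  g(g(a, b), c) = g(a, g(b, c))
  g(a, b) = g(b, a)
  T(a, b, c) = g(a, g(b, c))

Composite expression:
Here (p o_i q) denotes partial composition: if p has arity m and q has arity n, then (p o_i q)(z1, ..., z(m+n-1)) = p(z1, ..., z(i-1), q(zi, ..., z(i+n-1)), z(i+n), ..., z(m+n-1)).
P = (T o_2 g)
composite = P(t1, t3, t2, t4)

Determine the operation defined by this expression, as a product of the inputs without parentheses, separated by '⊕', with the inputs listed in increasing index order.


Shape and order are irrelevant to T; the t-input set decides.
g(t3, t2) flattens to t3 ⊕ t2
T(t1, g(t3, t2), t4) flattens to t1 ⊕ t3 ⊕ t2 ⊕ t4
the factors in increasing index order: t1 ⊕ t2 ⊕ t3 ⊕ t4

t1 ⊕ t2 ⊕ t3 ⊕ t4


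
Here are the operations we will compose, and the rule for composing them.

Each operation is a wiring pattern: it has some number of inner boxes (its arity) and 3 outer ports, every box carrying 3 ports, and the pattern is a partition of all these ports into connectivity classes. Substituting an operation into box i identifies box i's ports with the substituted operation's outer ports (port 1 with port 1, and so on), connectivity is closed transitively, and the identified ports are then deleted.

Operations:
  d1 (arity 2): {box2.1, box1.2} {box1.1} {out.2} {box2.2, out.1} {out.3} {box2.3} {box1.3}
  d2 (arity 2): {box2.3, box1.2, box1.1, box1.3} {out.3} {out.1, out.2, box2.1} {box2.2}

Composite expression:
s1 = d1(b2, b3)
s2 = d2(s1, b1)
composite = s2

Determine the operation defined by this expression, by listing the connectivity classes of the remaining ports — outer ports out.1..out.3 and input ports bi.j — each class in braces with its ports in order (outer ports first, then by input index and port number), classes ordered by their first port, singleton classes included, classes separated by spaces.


{out.1, out.2, b1.1} {out.3} {b1.2} {b1.3, b3.2} {b2.1} {b2.2, b3.1} {b2.3} {b3.3}


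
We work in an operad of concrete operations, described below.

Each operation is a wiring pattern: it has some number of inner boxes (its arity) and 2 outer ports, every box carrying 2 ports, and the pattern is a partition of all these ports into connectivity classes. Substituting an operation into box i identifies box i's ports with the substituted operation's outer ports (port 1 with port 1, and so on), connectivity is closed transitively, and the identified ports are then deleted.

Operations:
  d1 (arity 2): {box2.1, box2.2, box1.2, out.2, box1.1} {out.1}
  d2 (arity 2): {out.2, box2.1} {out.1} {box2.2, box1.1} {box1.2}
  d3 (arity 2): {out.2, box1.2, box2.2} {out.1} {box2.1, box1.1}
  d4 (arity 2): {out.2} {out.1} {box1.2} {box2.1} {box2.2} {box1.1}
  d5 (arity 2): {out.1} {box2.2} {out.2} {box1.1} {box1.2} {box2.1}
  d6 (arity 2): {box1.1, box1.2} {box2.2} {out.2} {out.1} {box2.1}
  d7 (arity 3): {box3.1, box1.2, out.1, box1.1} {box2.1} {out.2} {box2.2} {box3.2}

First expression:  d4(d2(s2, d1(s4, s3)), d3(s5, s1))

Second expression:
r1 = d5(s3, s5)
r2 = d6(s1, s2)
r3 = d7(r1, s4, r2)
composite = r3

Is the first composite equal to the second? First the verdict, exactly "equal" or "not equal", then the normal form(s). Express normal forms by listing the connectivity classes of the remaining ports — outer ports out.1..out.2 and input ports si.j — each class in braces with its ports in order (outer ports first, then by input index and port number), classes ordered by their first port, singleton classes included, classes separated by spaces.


The first expression, normalized: {out.1} {out.2} {s1.1, s5.1} {s1.2, s5.2} {s2.1, s3.1, s3.2, s4.1, s4.2} {s2.2}
The second expression, normalized: {out.1} {out.2} {s1.1, s1.2} {s2.1} {s2.2} {s3.1} {s3.2} {s4.1} {s4.2} {s5.1} {s5.2}
The normal forms differ: not equal.

not equal; first: {out.1} {out.2} {s1.1, s5.1} {s1.2, s5.2} {s2.1, s3.1, s3.2, s4.1, s4.2} {s2.2}; second: {out.1} {out.2} {s1.1, s1.2} {s2.1} {s2.2} {s3.1} {s3.2} {s4.1} {s4.2} {s5.1} {s5.2}


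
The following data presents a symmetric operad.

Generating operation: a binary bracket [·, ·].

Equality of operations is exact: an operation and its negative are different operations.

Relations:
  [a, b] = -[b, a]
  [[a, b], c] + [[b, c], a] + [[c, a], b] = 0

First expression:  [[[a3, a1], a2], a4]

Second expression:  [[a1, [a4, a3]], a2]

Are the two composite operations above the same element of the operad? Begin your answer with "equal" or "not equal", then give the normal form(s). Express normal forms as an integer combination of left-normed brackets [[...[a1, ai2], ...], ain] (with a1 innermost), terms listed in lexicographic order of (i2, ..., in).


In normal form, the first expression is -[[[a1, a3], a2], a4]
In normal form, the second expression is -[[[a1, a3], a4], a2] + [[[a1, a4], a3], a2]
The forms do not match — not equal.

not equal; the first gives -[[[a1, a3], a2], a4] and the second -[[[a1, a3], a4], a2] + [[[a1, a4], a3], a2]


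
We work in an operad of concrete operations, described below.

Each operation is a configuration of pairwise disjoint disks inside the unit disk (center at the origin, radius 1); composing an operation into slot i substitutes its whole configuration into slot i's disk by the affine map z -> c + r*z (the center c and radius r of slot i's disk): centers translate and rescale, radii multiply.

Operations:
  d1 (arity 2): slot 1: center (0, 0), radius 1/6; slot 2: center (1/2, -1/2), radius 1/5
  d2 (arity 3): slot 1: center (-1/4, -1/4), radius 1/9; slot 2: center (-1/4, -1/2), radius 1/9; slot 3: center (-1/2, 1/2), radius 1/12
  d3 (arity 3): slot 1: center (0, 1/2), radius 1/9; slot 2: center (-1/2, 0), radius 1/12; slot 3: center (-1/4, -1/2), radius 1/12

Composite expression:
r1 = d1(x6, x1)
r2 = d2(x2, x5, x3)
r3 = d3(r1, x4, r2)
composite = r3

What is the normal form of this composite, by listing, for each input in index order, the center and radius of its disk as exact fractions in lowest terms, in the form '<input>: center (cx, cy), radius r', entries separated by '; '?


x1: center (1/18, 4/9), radius 1/45; x2: center (-13/48, -25/48), radius 1/108; x3: center (-7/24, -11/24), radius 1/144; x4: center (-1/2, 0), radius 1/12; x5: center (-13/48, -13/24), radius 1/108; x6: center (0, 1/2), radius 1/54

Only the slot chain above each x matters under d3; compose those maps.
tracing x6 down its 2-map path: center (0, 1/2), radius 1/54
tracing x1 down its 2-map path: center (1/18, 4/9), radius 1/45
tracing x4 down its 1-map path: center (-1/2, 0), radius 1/12
tracing x2 down its 2-map path: center (-13/48, -25/48), radius 1/108
tracing x5 down its 2-map path: center (-13/48, -13/24), radius 1/108
tracing x3 down its 2-map path: center (-7/24, -11/24), radius 1/144


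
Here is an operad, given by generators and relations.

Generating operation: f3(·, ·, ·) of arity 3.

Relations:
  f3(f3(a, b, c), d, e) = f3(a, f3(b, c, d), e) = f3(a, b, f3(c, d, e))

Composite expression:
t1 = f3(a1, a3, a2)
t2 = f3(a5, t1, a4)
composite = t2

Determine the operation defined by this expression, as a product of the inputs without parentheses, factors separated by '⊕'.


a5 ⊕ a1 ⊕ a3 ⊕ a2 ⊕ a4


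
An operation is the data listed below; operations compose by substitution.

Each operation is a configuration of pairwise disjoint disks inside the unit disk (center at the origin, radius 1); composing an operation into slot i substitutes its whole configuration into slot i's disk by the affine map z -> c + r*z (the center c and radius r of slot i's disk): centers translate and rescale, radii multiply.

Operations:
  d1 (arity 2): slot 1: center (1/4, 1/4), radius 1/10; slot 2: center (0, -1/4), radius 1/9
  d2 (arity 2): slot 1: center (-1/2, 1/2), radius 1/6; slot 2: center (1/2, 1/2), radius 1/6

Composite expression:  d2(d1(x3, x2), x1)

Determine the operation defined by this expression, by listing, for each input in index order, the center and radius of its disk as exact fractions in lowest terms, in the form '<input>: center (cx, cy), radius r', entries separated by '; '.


x1: center (1/2, 1/2), radius 1/6; x2: center (-1/2, 11/24), radius 1/54; x3: center (-11/24, 13/24), radius 1/60


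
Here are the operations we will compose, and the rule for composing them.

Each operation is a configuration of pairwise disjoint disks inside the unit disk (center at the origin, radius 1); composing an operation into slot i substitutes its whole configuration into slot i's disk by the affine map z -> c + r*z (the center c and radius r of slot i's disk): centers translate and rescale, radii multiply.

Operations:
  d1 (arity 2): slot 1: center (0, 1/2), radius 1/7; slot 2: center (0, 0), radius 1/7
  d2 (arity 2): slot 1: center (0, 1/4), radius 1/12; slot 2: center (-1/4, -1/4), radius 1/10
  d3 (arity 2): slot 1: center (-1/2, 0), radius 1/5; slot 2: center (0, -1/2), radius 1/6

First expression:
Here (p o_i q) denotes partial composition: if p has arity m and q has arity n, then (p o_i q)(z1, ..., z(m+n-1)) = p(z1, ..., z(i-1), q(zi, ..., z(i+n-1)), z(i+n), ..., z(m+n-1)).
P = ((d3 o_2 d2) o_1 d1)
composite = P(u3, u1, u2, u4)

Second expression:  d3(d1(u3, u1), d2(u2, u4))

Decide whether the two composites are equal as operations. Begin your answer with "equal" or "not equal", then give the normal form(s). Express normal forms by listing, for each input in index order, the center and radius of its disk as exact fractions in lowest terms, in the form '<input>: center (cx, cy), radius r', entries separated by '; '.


equal; the common form is u1: center (-1/2, 0), radius 1/35; u2: center (0, -11/24), radius 1/72; u3: center (-1/2, 1/10), radius 1/35; u4: center (-1/24, -13/24), radius 1/60

In normal form, the first expression is u1: center (-1/2, 0), radius 1/35; u2: center (0, -11/24), radius 1/72; u3: center (-1/2, 1/10), radius 1/35; u4: center (-1/24, -13/24), radius 1/60
In normal form, the second expression is u1: center (-1/2, 0), radius 1/35; u2: center (0, -11/24), radius 1/72; u3: center (-1/2, 1/10), radius 1/35; u4: center (-1/24, -13/24), radius 1/60
The normal forms match — equal.


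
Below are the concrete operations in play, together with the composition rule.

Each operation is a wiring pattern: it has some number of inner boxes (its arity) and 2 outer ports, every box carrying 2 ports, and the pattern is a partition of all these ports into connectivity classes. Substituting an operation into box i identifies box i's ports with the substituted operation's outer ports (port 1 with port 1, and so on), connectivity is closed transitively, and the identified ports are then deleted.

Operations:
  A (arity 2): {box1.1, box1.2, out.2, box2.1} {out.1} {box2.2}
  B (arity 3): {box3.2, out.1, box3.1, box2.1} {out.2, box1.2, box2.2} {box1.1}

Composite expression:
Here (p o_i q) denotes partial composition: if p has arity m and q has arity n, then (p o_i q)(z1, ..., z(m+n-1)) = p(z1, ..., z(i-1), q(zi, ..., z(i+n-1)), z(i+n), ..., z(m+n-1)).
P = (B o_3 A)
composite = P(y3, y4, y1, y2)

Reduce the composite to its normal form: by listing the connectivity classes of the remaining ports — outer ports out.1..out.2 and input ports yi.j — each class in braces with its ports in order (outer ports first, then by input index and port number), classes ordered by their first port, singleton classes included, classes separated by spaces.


After gluing at B, chains via deleted ports link the y-ports.
composing A on (y1, y2), with out.j its own outer ports: {out.1} {out.2, y1.1, y1.2, y2.1} {y2.2}
composing B on (y3, y4, y1, y2), with out.j its own outer ports: {out.1, y1.1, y1.2, y2.1, y4.1} {out.2, y3.2, y4.2} {y2.2} {y3.1}

{out.1, y1.1, y1.2, y2.1, y4.1} {out.2, y3.2, y4.2} {y2.2} {y3.1}


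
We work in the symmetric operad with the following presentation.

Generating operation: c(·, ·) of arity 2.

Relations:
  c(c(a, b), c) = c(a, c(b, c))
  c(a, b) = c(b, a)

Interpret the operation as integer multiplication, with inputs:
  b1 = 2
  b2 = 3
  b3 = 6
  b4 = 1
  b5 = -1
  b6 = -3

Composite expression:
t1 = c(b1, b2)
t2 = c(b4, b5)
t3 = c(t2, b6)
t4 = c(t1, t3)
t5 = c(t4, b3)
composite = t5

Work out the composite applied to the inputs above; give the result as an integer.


108

c(b1, b2) = 6
c(b4, b5) = -1
c(c(b4, b5), b6) = 3
c(c(b1, b2), c(c(b4, b5), b6)) = 18
c(c(c(b1, b2), c(c(b4, b5), b6)), b3) = 108


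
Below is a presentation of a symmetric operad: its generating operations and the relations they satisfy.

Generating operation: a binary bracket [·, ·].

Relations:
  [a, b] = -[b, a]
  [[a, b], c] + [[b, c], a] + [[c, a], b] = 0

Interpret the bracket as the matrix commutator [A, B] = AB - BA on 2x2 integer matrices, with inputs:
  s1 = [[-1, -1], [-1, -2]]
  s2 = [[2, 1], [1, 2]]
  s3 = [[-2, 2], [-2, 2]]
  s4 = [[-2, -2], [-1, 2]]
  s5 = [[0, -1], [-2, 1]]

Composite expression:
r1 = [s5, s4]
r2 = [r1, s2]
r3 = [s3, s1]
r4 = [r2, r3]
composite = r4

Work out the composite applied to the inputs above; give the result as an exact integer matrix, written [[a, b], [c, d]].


[[24, -84], [-156, -24]]

[s5, s4] = [[-3, -2], [7, 3]]
[[s5, s4], s2] = [[-9, -6], [6, 9]]
[s3, s1] = [[-4, 2], [-6, 4]]
[[[s5, s4], s2], [s3, s1]] = [[24, -84], [-156, -24]]


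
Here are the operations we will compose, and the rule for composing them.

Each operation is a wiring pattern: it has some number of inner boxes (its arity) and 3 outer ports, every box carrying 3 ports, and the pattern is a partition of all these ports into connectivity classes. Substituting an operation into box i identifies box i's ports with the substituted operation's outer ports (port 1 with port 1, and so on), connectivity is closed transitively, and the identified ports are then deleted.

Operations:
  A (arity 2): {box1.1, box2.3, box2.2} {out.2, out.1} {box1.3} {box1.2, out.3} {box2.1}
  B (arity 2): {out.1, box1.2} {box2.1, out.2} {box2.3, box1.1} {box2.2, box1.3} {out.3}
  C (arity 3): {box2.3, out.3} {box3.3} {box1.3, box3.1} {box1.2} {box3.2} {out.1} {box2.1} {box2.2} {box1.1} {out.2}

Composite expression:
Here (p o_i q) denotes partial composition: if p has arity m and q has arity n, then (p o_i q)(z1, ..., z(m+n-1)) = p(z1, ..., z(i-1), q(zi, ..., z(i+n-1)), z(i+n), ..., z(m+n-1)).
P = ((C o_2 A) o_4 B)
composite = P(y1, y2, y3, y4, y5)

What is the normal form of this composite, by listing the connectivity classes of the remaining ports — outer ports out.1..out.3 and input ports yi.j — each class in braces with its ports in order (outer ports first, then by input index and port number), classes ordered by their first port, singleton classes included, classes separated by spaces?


{out.1} {out.2} {out.3, y2.2} {y1.1} {y1.2} {y1.3, y4.2} {y2.1, y3.2, y3.3} {y2.3} {y3.1} {y4.1, y5.3} {y4.3, y5.2} {y5.1}

Substituting into C glues patterns; closure does the rest.
after A, the pattern on (y2, y3) reads {out.1, out.2} {out.3, y2.2} {y2.1, y3.2, y3.3} {y2.3} {y3.1} (out.j = its outer ports)
after B, the pattern on (y4, y5) reads {out.1, y4.2} {out.2, y5.1} {out.3} {y4.1, y5.3} {y4.3, y5.2} (out.j = its outer ports)
after C, the pattern on (y1, y2, y3, y4, y5) reads {out.1} {out.2} {out.3, y2.2} {y1.1} {y1.2} {y1.3, y4.2} {y2.1, y3.2, y3.3} {y2.3} {y3.1} {y4.1, y5.3} {y4.3, y5.2} {y5.1} (out.j = its outer ports)


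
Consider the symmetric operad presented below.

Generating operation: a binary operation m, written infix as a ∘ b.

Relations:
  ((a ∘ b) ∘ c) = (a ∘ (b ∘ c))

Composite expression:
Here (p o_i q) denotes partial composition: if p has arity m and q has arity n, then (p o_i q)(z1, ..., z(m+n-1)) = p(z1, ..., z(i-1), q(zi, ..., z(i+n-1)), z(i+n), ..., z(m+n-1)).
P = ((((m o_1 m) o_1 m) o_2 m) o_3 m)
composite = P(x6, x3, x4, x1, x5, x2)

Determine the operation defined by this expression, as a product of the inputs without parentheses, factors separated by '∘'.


Key point: m is associative — brackets drop, the x-order remains.
(x4 ∘ x1) flattens to x4 ∘ x1
(x3 ∘ (x4 ∘ x1)) flattens to x3 ∘ x4 ∘ x1
(x6 ∘ (x3 ∘ (x4 ∘ x1))) flattens to x6 ∘ x3 ∘ x4 ∘ x1
((x6 ∘ (x3 ∘ (x4 ∘ x1))) ∘ x5) flattens to x6 ∘ x3 ∘ x4 ∘ x1 ∘ x5
(((x6 ∘ (x3 ∘ (x4 ∘ x1))) ∘ x5) ∘ x2) flattens to x6 ∘ x3 ∘ x4 ∘ x1 ∘ x5 ∘ x2

x6 ∘ x3 ∘ x4 ∘ x1 ∘ x5 ∘ x2


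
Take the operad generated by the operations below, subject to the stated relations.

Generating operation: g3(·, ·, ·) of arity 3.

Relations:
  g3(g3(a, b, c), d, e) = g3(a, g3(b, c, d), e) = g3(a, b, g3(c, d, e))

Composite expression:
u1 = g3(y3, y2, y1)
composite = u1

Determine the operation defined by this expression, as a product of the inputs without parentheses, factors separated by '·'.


y3 · y2 · y1

All parenthesizations of g3 agree; list the y-inputs left to right.
g3(y3, y2, y1) collapses to y3 · y2 · y1


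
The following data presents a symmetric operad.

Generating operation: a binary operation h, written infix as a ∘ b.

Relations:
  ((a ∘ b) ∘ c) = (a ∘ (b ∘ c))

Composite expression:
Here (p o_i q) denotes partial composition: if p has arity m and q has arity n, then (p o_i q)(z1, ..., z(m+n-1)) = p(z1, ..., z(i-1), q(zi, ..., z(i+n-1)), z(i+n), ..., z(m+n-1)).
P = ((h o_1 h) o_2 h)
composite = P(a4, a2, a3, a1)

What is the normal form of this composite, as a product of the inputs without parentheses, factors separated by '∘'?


a4 ∘ a2 ∘ a3 ∘ a1


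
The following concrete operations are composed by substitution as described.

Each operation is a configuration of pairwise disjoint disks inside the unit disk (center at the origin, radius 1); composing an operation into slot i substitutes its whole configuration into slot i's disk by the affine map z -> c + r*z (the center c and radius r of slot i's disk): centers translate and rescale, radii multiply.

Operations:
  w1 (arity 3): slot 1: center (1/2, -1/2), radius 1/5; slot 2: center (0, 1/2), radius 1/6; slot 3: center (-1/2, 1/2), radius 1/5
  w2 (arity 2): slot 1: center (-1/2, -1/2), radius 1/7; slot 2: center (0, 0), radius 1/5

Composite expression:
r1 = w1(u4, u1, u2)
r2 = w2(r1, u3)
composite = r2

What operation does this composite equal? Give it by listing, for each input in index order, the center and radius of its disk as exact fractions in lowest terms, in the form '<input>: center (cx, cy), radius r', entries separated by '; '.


Each u-disk chains the slot maps above it in w2; radii multiply.
input u4: applying the 2 nested substitutions gives center (-3/7, -4/7), radius 1/35
input u1: applying the 2 nested substitutions gives center (-1/2, -3/7), radius 1/42
input u2: applying the 2 nested substitutions gives center (-4/7, -3/7), radius 1/35
input u3: applying the 1 nested substitution gives center (0, 0), radius 1/5

u1: center (-1/2, -3/7), radius 1/42; u2: center (-4/7, -3/7), radius 1/35; u3: center (0, 0), radius 1/5; u4: center (-3/7, -4/7), radius 1/35


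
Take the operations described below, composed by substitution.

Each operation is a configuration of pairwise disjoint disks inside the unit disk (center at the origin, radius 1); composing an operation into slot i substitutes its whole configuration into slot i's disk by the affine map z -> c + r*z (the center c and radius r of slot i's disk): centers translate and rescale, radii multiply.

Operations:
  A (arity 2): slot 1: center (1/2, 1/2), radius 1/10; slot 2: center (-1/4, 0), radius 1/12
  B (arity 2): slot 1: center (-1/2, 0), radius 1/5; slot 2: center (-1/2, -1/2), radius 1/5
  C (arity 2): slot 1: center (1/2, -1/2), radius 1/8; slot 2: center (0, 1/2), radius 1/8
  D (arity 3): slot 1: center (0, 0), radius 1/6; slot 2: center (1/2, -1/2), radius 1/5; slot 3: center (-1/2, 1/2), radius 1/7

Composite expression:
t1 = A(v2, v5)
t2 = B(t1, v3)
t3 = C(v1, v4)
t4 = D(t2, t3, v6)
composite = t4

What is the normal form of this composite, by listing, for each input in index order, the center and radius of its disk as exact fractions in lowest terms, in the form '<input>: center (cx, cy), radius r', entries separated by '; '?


v1: center (3/5, -3/5), radius 1/40; v2: center (-1/15, 1/60), radius 1/300; v3: center (-1/12, -1/12), radius 1/30; v4: center (1/2, -2/5), radius 1/40; v5: center (-11/120, 0), radius 1/360; v6: center (-1/2, 1/2), radius 1/7

Follow each v-input down from D: c' goes to c + r*c', radius to r*r'.
v2 passes through 3 substitutions, ending at center (-1/15, 1/60), radius 1/300
v5 passes through 3 substitutions, ending at center (-11/120, 0), radius 1/360
v3 passes through 2 substitutions, ending at center (-1/12, -1/12), radius 1/30
v1 passes through 2 substitutions, ending at center (3/5, -3/5), radius 1/40
v4 passes through 2 substitutions, ending at center (1/2, -2/5), radius 1/40
v6 passes through 1 substitution, ending at center (-1/2, 1/2), radius 1/7


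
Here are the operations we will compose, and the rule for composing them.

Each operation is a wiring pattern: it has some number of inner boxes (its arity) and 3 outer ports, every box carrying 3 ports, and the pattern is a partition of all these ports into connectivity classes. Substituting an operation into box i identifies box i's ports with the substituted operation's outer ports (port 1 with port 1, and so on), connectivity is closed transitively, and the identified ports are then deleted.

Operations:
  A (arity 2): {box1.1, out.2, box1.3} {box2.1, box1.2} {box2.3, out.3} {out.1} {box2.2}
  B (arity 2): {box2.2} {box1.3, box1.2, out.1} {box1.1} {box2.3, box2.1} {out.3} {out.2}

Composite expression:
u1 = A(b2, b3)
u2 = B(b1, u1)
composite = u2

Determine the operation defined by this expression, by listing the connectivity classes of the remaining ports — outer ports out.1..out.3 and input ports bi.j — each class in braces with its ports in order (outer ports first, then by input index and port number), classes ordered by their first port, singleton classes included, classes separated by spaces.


{out.1, b1.2, b1.3} {out.2} {out.3} {b1.1} {b2.1, b2.3} {b2.2, b3.1} {b3.2} {b3.3}


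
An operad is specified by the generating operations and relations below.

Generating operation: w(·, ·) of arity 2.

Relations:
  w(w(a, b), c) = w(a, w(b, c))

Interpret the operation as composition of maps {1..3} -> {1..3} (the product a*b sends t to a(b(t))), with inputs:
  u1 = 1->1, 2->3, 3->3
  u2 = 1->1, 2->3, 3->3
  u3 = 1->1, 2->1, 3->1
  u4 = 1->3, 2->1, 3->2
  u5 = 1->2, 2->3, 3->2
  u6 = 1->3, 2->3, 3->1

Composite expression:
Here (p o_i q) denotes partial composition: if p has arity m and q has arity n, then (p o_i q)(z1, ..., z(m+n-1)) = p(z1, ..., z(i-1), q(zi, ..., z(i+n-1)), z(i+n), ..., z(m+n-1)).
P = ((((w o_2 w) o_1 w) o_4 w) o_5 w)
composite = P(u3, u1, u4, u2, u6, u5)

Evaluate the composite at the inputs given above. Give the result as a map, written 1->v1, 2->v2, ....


1->1, 2->1, 3->1

w(u3, u1) = 1->1, 2->1, 3->1
w(u6, u5) = 1->3, 2->1, 3->3
w(u2, w(u6, u5)) = 1->3, 2->1, 3->3
w(u4, w(u2, w(u6, u5))) = 1->2, 2->3, 3->2
w(w(u3, u1), w(u4, w(u2, w(u6, u5)))) = 1->1, 2->1, 3->1


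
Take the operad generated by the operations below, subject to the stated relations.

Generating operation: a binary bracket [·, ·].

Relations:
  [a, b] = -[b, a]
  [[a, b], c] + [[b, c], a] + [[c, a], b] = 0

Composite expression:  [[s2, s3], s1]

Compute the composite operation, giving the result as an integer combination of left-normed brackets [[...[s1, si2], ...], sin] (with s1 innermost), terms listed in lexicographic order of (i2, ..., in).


-[[s1, s2], s3] + [[s1, s3], s2]

Expand each bracket as ab - ba; the s1-initial words give the coefficients.
Composite bracket: [[s2, s3], s1]
Each bracket splits as ab - ba, giving 4 signed words (2^2 = 4).
Keep just the words that open with s1:
  word s1s2s3 has sign -1, contributing -[[s1, s2], s3]
  word s1s3s2 has sign +1, contributing +[[s1, s3], s2]


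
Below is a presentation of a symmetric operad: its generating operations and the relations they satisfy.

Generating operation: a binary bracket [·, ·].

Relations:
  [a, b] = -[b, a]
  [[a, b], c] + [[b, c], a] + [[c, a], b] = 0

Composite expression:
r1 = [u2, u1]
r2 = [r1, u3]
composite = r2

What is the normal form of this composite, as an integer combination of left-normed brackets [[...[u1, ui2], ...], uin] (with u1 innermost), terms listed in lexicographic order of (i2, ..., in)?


-[[u1, u2], u3]


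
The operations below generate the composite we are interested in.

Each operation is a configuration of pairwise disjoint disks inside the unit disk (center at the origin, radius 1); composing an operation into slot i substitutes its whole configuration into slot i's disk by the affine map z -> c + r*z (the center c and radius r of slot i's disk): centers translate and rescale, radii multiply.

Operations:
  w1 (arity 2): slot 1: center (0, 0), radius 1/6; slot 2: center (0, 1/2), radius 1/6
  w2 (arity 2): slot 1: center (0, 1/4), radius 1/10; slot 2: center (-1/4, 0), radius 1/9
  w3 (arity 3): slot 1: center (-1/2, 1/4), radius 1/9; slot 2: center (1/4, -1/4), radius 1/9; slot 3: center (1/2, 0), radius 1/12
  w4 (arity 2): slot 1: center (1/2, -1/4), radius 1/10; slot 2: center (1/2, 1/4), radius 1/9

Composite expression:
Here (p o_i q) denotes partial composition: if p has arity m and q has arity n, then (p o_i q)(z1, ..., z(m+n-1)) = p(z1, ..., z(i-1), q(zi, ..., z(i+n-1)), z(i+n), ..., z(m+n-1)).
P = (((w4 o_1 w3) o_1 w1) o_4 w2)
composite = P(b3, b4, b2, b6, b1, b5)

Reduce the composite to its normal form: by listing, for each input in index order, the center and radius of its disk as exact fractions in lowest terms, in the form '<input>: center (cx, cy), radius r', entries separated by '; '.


Nesting under w4 composes maps z -> c + r*z down each b-path.
b3 passes through 3 substitutions, ending at center (9/20, -9/40), radius 1/540
b4 passes through 3 substitutions, ending at center (9/20, -79/360), radius 1/540
b2 passes through 2 substitutions, ending at center (21/40, -11/40), radius 1/90
b6 passes through 3 substitutions, ending at center (11/20, -119/480), radius 1/1200
b1 passes through 3 substitutions, ending at center (263/480, -1/4), radius 1/1080
b5 passes through 1 substitution, ending at center (1/2, 1/4), radius 1/9

b1: center (263/480, -1/4), radius 1/1080; b2: center (21/40, -11/40), radius 1/90; b3: center (9/20, -9/40), radius 1/540; b4: center (9/20, -79/360), radius 1/540; b5: center (1/2, 1/4), radius 1/9; b6: center (11/20, -119/480), radius 1/1200


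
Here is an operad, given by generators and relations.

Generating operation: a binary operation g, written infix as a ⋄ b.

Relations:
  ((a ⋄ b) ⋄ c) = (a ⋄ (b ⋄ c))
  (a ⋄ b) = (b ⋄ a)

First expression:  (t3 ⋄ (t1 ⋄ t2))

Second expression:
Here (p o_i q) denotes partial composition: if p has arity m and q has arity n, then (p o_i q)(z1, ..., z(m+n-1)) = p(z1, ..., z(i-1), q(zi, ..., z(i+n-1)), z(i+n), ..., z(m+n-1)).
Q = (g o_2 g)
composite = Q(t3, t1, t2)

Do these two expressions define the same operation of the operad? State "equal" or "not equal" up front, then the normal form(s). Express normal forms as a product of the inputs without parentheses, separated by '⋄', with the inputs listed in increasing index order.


The first expression, normalized: t1 ⋄ t2 ⋄ t3
The second expression, normalized: t1 ⋄ t2 ⋄ t3
One common form — equal.

equal; the common form is t1 ⋄ t2 ⋄ t3


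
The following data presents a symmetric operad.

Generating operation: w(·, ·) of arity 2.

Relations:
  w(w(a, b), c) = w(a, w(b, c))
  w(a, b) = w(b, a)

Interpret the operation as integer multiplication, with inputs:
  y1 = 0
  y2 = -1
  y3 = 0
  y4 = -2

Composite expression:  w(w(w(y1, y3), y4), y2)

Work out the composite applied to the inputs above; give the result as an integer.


0

w(y1, y3) = 0
w(w(y1, y3), y4) = 0
w(w(w(y1, y3), y4), y2) = 0


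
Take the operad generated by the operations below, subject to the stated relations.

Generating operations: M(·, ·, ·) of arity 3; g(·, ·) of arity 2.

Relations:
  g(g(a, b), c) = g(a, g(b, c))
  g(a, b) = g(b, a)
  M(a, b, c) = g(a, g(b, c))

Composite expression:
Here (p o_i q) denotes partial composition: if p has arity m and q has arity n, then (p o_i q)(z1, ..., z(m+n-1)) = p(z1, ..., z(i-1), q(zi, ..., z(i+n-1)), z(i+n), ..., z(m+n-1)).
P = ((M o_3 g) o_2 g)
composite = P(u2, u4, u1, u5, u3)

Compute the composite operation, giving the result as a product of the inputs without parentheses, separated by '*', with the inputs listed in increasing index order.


u1 * u2 * u3 * u4 * u5


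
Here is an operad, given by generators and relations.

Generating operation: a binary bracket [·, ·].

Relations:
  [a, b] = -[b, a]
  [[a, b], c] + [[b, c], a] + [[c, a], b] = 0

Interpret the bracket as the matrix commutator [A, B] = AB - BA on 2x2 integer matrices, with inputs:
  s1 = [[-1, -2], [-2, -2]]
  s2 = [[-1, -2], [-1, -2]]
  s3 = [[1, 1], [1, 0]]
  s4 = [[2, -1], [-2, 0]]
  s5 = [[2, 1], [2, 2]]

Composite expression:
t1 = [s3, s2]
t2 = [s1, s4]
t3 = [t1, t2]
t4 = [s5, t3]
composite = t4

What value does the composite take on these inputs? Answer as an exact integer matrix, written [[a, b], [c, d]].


[[-24, 0], [0, 24]]

[s3, s2] = [[1, -3], [2, -1]]
[s1, s4] = [[2, 3], [-2, -2]]
[[s3, s2], [s1, s4]] = [[0, 18], [12, 0]]
[s5, [[s3, s2], [s1, s4]]] = [[-24, 0], [0, 24]]
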